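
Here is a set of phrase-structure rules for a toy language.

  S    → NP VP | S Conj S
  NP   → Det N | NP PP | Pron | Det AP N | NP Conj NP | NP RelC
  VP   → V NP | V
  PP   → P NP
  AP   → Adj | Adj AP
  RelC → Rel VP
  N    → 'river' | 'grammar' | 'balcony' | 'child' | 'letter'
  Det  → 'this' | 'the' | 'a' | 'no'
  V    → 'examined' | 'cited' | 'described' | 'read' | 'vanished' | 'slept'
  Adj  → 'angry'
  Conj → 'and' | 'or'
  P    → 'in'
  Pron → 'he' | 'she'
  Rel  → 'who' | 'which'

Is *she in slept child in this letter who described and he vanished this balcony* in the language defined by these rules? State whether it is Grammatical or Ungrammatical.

Ungrammatical

A P word can never sit immediately before a V word in any string this grammar generates, so the substring 'in slept' rules out a derivation.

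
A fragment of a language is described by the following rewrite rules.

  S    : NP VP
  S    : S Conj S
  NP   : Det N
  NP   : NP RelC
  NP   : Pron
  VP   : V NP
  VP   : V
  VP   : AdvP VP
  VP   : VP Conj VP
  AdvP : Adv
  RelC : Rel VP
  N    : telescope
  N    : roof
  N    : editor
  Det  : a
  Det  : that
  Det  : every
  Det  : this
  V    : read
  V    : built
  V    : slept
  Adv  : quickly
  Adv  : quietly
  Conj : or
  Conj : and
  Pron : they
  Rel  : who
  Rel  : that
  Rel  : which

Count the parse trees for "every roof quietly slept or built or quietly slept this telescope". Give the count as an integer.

5

Two of the 5 distinct bracketings:
[S [NP [Det every] [N roof]] [VP [AdvP [Adv quietly]] [VP [VP [V slept]] [Conj or] [VP [VP [V built]] [Conj or] [VP [AdvP [Adv quietly]] [VP [V slept] [NP [Det this] [N telescope]]]]]]]]
[S [NP [Det every] [N roof]] [VP [AdvP [Adv quietly]] [VP [VP [VP [V slept]] [Conj or] [VP [V built]]] [Conj or] [VP [AdvP [Adv quietly]] [VP [V slept] [NP [Det this] [N telescope]]]]]]]
The trees differ in how a recursive rule is bracketed over the same span.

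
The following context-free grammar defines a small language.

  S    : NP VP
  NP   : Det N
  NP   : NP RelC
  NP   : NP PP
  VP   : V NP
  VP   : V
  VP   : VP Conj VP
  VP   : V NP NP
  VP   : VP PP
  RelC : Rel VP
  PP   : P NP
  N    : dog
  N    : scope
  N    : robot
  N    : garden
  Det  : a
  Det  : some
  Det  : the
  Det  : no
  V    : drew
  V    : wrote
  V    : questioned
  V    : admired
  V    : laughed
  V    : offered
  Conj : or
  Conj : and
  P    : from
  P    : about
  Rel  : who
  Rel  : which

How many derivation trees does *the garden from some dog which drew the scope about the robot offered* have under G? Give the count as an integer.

7

Two of the 7 distinct bracketings:
[S [NP [NP [NP [Det the] [N garden]] [PP [P from] [NP [Det some] [N dog]]]] [RelC [Rel which] [VP [V drew] [NP [NP [Det the] [N scope]] [PP [P about] [NP [Det the] [N robot]]]]]]] [VP [V offered]]]
[S [NP [NP [NP [Det the] [N garden]] [PP [P from] [NP [Det some] [N dog]]]] [RelC [Rel which] [VP [VP [V drew] [NP [Det the] [N scope]]] [PP [P about] [NP [Det the] [N robot]]]]]] [VP [V offered]]]
The difference turns on whether VP → VP PP is used at the relevant span, versus an alternative expansion of VP.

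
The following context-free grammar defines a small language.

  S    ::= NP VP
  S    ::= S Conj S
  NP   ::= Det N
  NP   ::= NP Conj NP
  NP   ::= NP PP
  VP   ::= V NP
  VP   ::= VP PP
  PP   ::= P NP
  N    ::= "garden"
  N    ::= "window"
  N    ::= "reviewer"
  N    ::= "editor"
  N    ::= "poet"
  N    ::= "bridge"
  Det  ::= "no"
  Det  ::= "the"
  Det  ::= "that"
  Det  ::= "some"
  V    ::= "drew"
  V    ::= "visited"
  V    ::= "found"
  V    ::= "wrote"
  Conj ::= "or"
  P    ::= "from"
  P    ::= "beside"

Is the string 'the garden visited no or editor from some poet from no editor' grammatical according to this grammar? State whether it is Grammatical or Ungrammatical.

A Det word can never sit immediately before a Conj word in any string this grammar generates, so the substring 'no or' rules out a derivation.

Ungrammatical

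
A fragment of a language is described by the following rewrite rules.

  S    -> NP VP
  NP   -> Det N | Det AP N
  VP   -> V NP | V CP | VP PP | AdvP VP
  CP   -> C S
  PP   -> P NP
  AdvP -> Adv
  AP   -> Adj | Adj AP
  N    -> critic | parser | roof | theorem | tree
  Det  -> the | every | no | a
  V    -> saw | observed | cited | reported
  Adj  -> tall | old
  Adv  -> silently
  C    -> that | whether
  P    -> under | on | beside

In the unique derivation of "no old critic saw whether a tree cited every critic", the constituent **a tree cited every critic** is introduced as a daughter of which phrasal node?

CP

S
  NP
    Det: no
    AP
      Adj: old
    N: critic
  VP
    V: saw
    CP
      C: whether
      S
        NP
          Det: a
          N: tree
        VP
          V: cited
          NP
            Det: every
            N: critic
The span 'a tree cited every critic' is the S node built by S → NP VP.
Its mother is the CP built by CP → C S.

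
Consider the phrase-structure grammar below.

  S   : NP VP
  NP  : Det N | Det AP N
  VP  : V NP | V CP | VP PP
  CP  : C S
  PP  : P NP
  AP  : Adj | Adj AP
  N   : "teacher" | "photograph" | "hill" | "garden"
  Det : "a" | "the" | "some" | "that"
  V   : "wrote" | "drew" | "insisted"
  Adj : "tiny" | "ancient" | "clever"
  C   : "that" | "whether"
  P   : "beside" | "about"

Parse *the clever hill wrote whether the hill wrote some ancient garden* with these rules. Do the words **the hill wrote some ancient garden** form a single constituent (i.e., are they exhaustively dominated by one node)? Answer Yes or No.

Yes

[S [NP [Det the] [AP [Adj clever]] [N hill]] [VP [V wrote] [CP [C whether] [S [NP [Det the] [N hill]] [VP [V wrote] [NP [Det some] [AP [Adj ancient]] [N garden]]]]]]]
The words 'the hill wrote some ancient garden' are exhaustively dominated by a single S node (built by S → NP VP), so they form a constituent.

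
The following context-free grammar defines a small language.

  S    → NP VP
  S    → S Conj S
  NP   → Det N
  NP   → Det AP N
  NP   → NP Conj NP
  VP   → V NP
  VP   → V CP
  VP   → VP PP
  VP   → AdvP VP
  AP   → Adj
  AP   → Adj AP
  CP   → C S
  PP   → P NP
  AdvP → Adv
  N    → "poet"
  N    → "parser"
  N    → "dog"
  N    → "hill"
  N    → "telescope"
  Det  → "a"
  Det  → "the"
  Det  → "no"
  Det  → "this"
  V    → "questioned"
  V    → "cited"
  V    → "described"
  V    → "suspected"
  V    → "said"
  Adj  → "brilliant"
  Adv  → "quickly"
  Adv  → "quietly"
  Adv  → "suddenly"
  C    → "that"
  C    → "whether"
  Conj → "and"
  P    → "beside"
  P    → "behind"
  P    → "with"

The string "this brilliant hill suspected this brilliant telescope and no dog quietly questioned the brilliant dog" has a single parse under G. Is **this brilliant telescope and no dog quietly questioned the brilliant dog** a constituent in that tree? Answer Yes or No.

[S [S [NP [Det this] [AP [Adj brilliant]] [N hill]] [VP [V suspected] [NP [Det this] [AP [Adj brilliant]] [N telescope]]]] [Conj and] [S [NP [Det no] [N dog]] [VP [AdvP [Adv quietly]] [VP [V questioned] [NP [Det the] [AP [Adj brilliant]] [N dog]]]]]]
The smallest constituent containing 'this brilliant telescope and no dog quietly questioned the brilliant dog' is the S spanning 'this brilliant hill suspected this brilliant telescope and no dog quietly questioned the brilliant dog'; no single node in the tree dominates exactly the given words.

No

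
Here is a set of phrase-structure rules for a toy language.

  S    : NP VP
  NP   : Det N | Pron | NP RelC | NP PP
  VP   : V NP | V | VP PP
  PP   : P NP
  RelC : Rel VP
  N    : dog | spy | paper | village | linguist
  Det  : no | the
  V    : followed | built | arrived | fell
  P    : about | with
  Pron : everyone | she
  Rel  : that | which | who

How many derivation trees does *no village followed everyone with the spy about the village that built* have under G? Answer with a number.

Two of the 9 distinct bracketings:
[S [NP [Det no] [N village]] [VP [V followed] [NP [NP [NP [Pron everyone]] [PP [P with] [NP [NP [Det the] [N spy]] [PP [P about] [NP [Det the] [N village]]]]]] [RelC [Rel that] [VP [V built]]]]]]
[S [NP [Det no] [N village]] [VP [V followed] [NP [NP [NP [NP [Pron everyone]] [PP [P with] [NP [Det the] [N spy]]]] [PP [P about] [NP [Det the] [N village]]]] [RelC [Rel that] [VP [V built]]]]]]
The trees differ in how a recursive rule is bracketed over the same span.

9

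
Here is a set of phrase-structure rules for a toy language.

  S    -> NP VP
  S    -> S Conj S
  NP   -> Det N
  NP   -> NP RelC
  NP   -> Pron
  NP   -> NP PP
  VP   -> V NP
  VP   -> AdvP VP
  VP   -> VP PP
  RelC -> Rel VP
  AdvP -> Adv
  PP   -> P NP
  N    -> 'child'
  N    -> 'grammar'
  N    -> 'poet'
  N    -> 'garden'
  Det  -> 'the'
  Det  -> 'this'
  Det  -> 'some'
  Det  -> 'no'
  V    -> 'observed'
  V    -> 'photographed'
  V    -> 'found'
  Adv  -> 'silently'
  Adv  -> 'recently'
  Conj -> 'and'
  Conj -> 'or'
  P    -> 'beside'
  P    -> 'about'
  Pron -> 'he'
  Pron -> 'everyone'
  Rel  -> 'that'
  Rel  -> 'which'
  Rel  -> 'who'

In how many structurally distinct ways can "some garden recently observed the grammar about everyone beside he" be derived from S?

9

Two of the 9 distinct bracketings:
[S [NP [Det some] [N garden]] [VP [AdvP [Adv recently]] [VP [V observed] [NP [NP [Det the] [N grammar]] [PP [P about] [NP [NP [Pron everyone]] [PP [P beside] [NP [Pron he]]]]]]]]]
[S [NP [Det some] [N garden]] [VP [AdvP [Adv recently]] [VP [V observed] [NP [NP [NP [Det the] [N grammar]] [PP [P about] [NP [Pron everyone]]]] [PP [P beside] [NP [Pron he]]]]]]]
The trees differ in how a recursive rule is bracketed over the same span.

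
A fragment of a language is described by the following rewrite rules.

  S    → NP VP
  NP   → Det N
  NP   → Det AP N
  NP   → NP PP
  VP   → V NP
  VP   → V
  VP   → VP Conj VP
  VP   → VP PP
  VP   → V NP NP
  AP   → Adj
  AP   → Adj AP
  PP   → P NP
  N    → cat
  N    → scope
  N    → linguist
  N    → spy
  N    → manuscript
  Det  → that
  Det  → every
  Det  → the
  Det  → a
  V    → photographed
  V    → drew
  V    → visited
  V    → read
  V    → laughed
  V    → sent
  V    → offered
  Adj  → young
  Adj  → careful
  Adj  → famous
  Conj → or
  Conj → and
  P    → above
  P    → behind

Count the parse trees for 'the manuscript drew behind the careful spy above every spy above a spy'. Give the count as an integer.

Two of the 5 distinct bracketings:
[S [NP [Det the] [N manuscript]] [VP [VP [V drew]] [PP [P behind] [NP [NP [Det the] [AP [Adj careful]] [N spy]] [PP [P above] [NP [NP [Det every] [N spy]] [PP [P above] [NP [Det a] [N spy]]]]]]]]]
[S [NP [Det the] [N manuscript]] [VP [VP [V drew]] [PP [P behind] [NP [NP [NP [Det the] [AP [Adj careful]] [N spy]] [PP [P above] [NP [Det every] [N spy]]]] [PP [P above] [NP [Det a] [N spy]]]]]]]
The trees differ in how a recursive rule is bracketed over the same span.

5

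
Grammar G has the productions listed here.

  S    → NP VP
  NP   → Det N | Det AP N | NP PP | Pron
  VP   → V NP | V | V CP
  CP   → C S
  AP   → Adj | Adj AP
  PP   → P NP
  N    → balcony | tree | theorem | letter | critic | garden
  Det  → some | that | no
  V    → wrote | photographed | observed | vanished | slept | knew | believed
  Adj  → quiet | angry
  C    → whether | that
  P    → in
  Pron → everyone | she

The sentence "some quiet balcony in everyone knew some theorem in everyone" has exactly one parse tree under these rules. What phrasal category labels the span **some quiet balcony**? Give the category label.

[S [NP [NP [Det some] [AP [Adj quiet]] [N balcony]] [PP [P in] [NP [Pron everyone]]]] [VP [V knew] [NP [NP [Det some] [N theorem]] [PP [P in] [NP [Pron everyone]]]]]]
The span 'some quiet balcony' is the NP node built by NP → Det AP N.

NP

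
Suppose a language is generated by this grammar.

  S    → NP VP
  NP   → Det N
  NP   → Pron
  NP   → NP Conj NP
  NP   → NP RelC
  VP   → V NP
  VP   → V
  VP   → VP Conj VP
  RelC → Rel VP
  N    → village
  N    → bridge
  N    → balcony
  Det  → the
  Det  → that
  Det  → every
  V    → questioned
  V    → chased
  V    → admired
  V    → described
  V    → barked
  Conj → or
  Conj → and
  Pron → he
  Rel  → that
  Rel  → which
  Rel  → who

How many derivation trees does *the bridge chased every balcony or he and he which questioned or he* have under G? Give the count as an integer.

Two of the 9 distinct bracketings:
[S [NP [Det the] [N bridge]] [VP [V chased] [NP [NP [Det every] [N balcony]] [Conj or] [NP [NP [Pron he]] [Conj and] [NP [NP [NP [Pron he]] [RelC [Rel which] [VP [V questioned]]]] [Conj or] [NP [Pron he]]]]]]]
[S [NP [Det the] [N bridge]] [VP [V chased] [NP [NP [Det every] [N balcony]] [Conj or] [NP [NP [NP [Pron he]] [Conj and] [NP [NP [Pron he]] [RelC [Rel which] [VP [V questioned]]]]] [Conj or] [NP [Pron he]]]]]]
The trees differ in how a recursive rule is bracketed over the same span.

9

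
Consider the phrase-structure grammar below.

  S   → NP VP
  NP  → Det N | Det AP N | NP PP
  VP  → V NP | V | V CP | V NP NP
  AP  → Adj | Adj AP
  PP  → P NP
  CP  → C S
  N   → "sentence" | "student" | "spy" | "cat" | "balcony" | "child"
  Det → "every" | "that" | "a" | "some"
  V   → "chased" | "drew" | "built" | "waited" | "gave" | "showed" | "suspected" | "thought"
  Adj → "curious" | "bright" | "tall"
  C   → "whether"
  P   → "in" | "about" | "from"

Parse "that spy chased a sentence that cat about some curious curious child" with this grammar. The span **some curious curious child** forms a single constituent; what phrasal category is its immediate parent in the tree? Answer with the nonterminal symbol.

PP

[S [NP [Det that] [N spy]] [VP [V chased] [NP [Det a] [N sentence]] [NP [NP [Det that] [N cat]] [PP [P about] [NP [Det some] [AP [Adj curious] [AP [Adj curious]]] [N child]]]]]]
The span 'some curious curious child' is the NP node built by NP → Det AP N.
Its mother is the PP built by PP → P NP.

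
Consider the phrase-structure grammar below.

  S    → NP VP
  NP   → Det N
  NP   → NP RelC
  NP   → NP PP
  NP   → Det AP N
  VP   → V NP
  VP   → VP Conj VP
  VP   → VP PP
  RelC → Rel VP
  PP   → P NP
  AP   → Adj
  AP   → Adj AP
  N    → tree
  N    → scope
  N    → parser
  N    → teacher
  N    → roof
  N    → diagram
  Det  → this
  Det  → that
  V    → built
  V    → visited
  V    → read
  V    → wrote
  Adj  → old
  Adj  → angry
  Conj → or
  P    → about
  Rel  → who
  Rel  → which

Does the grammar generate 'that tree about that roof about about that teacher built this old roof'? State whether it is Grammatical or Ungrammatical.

Ungrammatical

A P word can never sit immediately before a P word in any string this grammar generates, so the substring 'about about' rules out a derivation.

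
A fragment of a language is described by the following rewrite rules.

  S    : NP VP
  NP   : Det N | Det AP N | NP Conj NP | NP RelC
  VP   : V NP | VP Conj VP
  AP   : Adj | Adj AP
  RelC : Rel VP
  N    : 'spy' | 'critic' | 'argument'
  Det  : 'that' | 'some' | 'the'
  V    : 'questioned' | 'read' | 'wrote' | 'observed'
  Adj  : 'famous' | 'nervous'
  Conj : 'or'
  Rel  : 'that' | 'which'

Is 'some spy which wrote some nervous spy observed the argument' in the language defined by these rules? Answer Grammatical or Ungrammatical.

Grammatical

[S [NP [NP [Det some] [N spy]] [RelC [Rel which] [VP [V wrote] [NP [Det some] [AP [Adj nervous]] [N spy]]]]] [VP [V observed] [NP [Det the] [N argument]]]]
The bracketing above is licensed at every node by one of the given productions, with S at the root.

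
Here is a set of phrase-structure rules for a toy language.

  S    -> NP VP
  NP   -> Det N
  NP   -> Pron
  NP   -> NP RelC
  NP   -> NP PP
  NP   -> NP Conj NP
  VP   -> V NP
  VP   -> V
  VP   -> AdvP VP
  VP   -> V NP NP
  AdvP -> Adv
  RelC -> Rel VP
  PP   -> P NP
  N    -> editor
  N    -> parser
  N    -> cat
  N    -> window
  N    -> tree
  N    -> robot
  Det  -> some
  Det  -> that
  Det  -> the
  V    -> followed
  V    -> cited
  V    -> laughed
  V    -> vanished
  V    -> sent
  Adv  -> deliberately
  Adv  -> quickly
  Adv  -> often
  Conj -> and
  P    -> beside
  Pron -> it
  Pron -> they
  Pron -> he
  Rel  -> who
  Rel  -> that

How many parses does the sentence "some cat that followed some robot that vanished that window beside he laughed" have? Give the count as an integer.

Two of the 7 distinct bracketings:
[S [NP [NP [Det some] [N cat]] [RelC [Rel that] [VP [V followed] [NP [NP [Det some] [N robot]] [RelC [Rel that] [VP [V vanished] [NP [NP [Det that] [N window]] [PP [P beside] [NP [Pron he]]]]]]]]]] [VP [V laughed]]]
[S [NP [NP [Det some] [N cat]] [RelC [Rel that] [VP [V followed] [NP [NP [NP [Det some] [N robot]] [RelC [Rel that] [VP [V vanished] [NP [Det that] [N window]]]]] [PP [P beside] [NP [Pron he]]]]]]] [VP [V laughed]]]
The trees differ in how a recursive rule is bracketed over the same span.

7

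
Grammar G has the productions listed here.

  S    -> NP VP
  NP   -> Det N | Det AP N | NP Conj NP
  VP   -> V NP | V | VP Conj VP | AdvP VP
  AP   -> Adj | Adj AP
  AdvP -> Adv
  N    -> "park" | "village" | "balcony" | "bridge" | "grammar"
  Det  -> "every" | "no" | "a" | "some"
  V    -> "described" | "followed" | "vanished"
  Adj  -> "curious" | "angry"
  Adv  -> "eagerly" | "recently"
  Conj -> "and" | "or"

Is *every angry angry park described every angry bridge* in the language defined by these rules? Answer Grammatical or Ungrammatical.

Grammatical

S
  NP
    Det: every
    AP
      Adj: angry
      AP
        Adj: angry
    N: park
  VP
    V: described
    NP
      Det: every
      AP
        Adj: angry
      N: bridge
The bracketing above is licensed at every node by one of the given productions, with S at the root.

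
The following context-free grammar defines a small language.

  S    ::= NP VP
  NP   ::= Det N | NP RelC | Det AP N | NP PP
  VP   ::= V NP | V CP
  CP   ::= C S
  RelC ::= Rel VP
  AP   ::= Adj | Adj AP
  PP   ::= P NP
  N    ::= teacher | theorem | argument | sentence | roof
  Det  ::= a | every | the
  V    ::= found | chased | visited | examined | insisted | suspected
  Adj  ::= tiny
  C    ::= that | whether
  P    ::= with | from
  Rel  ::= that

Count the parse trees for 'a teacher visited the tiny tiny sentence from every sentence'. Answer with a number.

[S [NP [Det a] [N teacher]] [VP [V visited] [NP [NP [Det the] [AP [Adj tiny] [AP [Adj tiny]]] [N sentence]] [PP [P from] [NP [Det every] [N sentence]]]]]]
No rule offers an alternative attachment or grouping for any span, so this is the only derivation.

1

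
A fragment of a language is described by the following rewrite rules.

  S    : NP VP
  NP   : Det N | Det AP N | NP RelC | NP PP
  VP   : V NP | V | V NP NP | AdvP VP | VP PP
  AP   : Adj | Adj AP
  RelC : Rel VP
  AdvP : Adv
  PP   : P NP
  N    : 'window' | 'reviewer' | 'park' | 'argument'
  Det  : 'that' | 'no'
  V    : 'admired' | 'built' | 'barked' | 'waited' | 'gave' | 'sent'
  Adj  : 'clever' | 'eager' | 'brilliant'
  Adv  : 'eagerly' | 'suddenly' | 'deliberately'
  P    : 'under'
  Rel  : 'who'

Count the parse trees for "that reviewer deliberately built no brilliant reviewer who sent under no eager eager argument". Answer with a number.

4

Two of the 4 distinct bracketings:
[S [NP [Det that] [N reviewer]] [VP [AdvP [Adv deliberately]] [VP [V built] [NP [NP [Det no] [AP [Adj brilliant]] [N reviewer]] [RelC [Rel who] [VP [VP [V sent]] [PP [P under] [NP [Det no] [AP [Adj eager] [AP [Adj eager]]] [N argument]]]]]]]]]
[S [NP [Det that] [N reviewer]] [VP [AdvP [Adv deliberately]] [VP [V built] [NP [NP [NP [Det no] [AP [Adj brilliant]] [N reviewer]] [RelC [Rel who] [VP [V sent]]]] [PP [P under] [NP [Det no] [AP [Adj eager] [AP [Adj eager]]] [N argument]]]]]]]
The difference turns on whether NP → NP PP is used at the relevant span, versus an alternative expansion of NP.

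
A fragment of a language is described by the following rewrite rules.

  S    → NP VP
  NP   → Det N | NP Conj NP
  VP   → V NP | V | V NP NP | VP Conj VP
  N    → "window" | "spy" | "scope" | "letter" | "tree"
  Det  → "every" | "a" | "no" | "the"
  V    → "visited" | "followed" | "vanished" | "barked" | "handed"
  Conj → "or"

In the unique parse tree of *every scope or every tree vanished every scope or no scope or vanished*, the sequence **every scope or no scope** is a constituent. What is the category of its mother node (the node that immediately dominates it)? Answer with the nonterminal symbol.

VP

S
  NP
    NP
      Det: every
      N: scope
    Conj: or
    NP
      Det: every
      N: tree
  VP
    VP
      V: vanished
      NP
        NP
          Det: every
          N: scope
        Conj: or
        NP
          Det: no
          N: scope
    Conj: or
    VP
      V: vanished
The span 'every scope or no scope' is the NP node built by NP → NP Conj NP.
Its mother is the VP built by VP → V NP.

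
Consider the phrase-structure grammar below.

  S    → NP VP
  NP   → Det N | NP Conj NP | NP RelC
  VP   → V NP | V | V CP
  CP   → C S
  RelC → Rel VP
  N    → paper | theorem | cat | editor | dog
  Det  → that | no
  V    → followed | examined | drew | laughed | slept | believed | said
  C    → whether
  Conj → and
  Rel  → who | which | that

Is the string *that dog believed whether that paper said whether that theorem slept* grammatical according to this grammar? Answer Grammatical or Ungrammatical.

S
  NP
    Det: that
    N: dog
  VP
    V: believed
    CP
      C: whether
      S
        NP
          Det: that
          N: paper
        VP
          V: said
          CP
            C: whether
            S
              NP
                Det: that
                N: theorem
              VP
                V: slept
Each bracket corresponds to one application of a listed rule, so the string is derivable from S.

Grammatical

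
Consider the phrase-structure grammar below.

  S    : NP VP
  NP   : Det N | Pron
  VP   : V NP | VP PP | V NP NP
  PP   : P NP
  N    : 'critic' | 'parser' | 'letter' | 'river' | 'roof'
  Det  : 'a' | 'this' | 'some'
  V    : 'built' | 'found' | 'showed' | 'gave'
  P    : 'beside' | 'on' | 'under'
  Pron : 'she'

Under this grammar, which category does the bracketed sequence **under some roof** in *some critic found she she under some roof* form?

[S [NP [Det some] [N critic]] [VP [VP [V found] [NP [Pron she]] [NP [Pron she]]] [PP [P under] [NP [Det some] [N roof]]]]]
The span 'under some roof' is the PP node built by PP → P NP.

PP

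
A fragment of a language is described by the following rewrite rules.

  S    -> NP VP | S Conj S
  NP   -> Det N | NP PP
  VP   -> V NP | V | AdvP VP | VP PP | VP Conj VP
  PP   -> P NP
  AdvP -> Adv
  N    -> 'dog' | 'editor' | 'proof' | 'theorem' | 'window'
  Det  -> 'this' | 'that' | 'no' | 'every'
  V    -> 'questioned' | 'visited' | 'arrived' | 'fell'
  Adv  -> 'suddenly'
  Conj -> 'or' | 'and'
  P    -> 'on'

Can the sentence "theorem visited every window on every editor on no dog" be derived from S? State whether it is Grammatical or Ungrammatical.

Ungrammatical

For S → NP VP, no prefix of the string parses as an NP. The alternative S rule S → S Conj S likewise has no satisfying split.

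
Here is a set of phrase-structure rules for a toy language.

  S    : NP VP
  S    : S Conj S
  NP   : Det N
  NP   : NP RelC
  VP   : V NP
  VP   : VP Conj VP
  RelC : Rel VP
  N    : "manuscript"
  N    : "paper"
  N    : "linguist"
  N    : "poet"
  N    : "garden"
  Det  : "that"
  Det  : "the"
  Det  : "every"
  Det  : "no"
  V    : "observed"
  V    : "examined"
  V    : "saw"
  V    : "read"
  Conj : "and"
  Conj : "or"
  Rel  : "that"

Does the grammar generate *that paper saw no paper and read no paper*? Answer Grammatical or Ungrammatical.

Grammatical

[S [NP [Det that] [N paper]] [VP [VP [V saw] [NP [Det no] [N paper]]] [Conj and] [VP [V read] [NP [Det no] [N paper]]]]]
Each bracket corresponds to one application of a listed rule, so the string is derivable from S.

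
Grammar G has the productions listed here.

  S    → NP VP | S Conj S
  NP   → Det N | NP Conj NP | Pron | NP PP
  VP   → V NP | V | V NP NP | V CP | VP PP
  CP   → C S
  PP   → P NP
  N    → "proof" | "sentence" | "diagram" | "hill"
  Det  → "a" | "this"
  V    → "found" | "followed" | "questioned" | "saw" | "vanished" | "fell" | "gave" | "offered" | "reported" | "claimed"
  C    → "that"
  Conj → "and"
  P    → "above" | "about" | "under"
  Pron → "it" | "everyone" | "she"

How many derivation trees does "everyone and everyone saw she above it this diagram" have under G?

1

[S [NP [NP [Pron everyone]] [Conj and] [NP [Pron everyone]]] [VP [V saw] [NP [NP [Pron she]] [PP [P above] [NP [Pron it]]]] [NP [Det this] [N diagram]]]]
No rule offers an alternative attachment or grouping for any span, so this is the only derivation.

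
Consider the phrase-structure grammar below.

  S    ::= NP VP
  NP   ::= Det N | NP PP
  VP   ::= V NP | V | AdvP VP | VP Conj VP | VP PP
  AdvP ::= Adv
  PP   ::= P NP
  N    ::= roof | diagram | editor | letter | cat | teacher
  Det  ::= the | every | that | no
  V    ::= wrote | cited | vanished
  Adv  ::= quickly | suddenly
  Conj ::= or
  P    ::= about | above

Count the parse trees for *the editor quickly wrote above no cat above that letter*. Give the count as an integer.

Two of the 5 distinct bracketings:
[S [NP [Det the] [N editor]] [VP [AdvP [Adv quickly]] [VP [VP [V wrote]] [PP [P above] [NP [NP [Det no] [N cat]] [PP [P above] [NP [Det that] [N letter]]]]]]]]
[S [NP [Det the] [N editor]] [VP [AdvP [Adv quickly]] [VP [VP [VP [V wrote]] [PP [P above] [NP [Det no] [N cat]]]] [PP [P above] [NP [Det that] [N letter]]]]]]
The difference turns on whether NP → NP PP is used at the relevant span, versus an alternative expansion of NP.

5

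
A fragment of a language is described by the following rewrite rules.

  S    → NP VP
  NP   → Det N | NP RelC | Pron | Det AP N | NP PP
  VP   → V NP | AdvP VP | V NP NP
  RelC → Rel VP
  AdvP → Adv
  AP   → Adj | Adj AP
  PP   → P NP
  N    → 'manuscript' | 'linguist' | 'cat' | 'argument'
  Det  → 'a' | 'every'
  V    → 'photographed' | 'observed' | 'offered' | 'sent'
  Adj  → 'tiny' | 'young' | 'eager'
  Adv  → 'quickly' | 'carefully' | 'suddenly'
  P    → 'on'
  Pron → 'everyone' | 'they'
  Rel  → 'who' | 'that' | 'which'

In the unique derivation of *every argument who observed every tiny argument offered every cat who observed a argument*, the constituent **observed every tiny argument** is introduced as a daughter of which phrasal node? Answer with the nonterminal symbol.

RelC

[S [NP [NP [Det every] [N argument]] [RelC [Rel who] [VP [V observed] [NP [Det every] [AP [Adj tiny]] [N argument]]]]] [VP [V offered] [NP [NP [Det every] [N cat]] [RelC [Rel who] [VP [V observed] [NP [Det a] [N argument]]]]]]]
The span 'observed every tiny argument' is the VP node built by VP → V NP.
Its mother is the RelC built by RelC → Rel VP.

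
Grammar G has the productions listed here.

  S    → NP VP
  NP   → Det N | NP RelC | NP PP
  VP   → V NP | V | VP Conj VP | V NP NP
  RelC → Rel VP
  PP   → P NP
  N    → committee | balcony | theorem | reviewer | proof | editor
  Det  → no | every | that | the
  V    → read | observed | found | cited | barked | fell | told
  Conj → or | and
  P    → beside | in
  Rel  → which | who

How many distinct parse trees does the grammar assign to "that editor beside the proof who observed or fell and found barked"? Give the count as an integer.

Two of the 4 distinct bracketings:
[S [NP [NP [NP [Det that] [N editor]] [PP [P beside] [NP [Det the] [N proof]]]] [RelC [Rel who] [VP [VP [V observed]] [Conj or] [VP [VP [V fell]] [Conj and] [VP [V found]]]]]] [VP [V barked]]]
[S [NP [NP [NP [Det that] [N editor]] [PP [P beside] [NP [Det the] [N proof]]]] [RelC [Rel who] [VP [VP [VP [V observed]] [Conj or] [VP [V fell]]] [Conj and] [VP [V found]]]]] [VP [V barked]]]
The trees differ in how a recursive rule is bracketed over the same span.

4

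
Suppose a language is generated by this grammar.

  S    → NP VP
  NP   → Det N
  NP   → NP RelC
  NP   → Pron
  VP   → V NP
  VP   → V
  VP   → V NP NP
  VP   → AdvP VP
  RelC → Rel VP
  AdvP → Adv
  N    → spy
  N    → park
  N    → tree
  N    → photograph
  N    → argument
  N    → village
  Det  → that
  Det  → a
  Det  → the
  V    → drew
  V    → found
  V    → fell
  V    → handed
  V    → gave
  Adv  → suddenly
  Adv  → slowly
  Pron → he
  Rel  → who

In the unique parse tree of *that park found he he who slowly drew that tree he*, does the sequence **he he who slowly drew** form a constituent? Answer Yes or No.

No

[S [NP [Det that] [N park]] [VP [V found] [NP [Pron he]] [NP [NP [Pron he]] [RelC [Rel who] [VP [AdvP [Adv slowly]] [VP [V drew] [NP [Det that] [N tree]] [NP [Pron he]]]]]]]]
The smallest constituent containing 'he he who slowly drew' is the VP spanning 'found he he who slowly drew that tree he'; no single node in the tree dominates exactly the given words.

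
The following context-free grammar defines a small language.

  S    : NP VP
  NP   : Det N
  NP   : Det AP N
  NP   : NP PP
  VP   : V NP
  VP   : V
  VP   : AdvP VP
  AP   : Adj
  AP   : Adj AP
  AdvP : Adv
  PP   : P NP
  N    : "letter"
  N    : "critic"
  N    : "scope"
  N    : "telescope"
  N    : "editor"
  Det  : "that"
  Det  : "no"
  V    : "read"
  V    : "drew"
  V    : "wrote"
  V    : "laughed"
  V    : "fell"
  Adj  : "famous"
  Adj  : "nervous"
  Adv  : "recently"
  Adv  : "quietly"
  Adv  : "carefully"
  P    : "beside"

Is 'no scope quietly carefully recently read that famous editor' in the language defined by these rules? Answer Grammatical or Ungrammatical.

S
  NP
    Det: no
    N: scope
  VP
    AdvP
      Adv: quietly
    VP
      AdvP
        Adv: carefully
      VP
        AdvP
          Adv: recently
        VP
          V: read
          NP
            Det: that
            AP
              Adj: famous
            N: editor
The bracketing above is licensed at every node by one of the given productions, with S at the root.

Grammatical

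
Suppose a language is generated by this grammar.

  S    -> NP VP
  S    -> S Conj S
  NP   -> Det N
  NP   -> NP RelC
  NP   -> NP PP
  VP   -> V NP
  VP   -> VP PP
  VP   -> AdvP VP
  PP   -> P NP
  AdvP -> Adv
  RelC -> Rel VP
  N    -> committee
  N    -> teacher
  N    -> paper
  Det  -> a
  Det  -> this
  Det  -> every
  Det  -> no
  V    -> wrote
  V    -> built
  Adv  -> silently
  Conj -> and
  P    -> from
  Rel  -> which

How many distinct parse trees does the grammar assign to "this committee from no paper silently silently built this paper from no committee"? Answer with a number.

Two of the 4 distinct bracketings:
[S [NP [NP [Det this] [N committee]] [PP [P from] [NP [Det no] [N paper]]]] [VP [VP [AdvP [Adv silently]] [VP [AdvP [Adv silently]] [VP [V built] [NP [Det this] [N paper]]]]] [PP [P from] [NP [Det no] [N committee]]]]]
[S [NP [NP [Det this] [N committee]] [PP [P from] [NP [Det no] [N paper]]]] [VP [AdvP [Adv silently]] [VP [VP [AdvP [Adv silently]] [VP [V built] [NP [Det this] [N paper]]]] [PP [P from] [NP [Det no] [N committee]]]]]]
The trees differ in how a recursive rule is bracketed over the same span.

4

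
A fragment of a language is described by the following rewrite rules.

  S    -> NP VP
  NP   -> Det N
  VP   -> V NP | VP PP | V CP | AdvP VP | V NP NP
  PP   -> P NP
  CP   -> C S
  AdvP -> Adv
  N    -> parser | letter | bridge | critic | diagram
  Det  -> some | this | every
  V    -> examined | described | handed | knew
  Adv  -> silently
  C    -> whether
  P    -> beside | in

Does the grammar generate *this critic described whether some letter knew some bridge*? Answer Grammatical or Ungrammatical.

Grammatical

S
  NP
    Det: this
    N: critic
  VP
    V: described
    CP
      C: whether
      S
        NP
          Det: some
          N: letter
        VP
          V: knew
          NP
            Det: some
            N: bridge
Every word is introduced by a lexical rule and the phrasal rules combine the resulting categories into a single S.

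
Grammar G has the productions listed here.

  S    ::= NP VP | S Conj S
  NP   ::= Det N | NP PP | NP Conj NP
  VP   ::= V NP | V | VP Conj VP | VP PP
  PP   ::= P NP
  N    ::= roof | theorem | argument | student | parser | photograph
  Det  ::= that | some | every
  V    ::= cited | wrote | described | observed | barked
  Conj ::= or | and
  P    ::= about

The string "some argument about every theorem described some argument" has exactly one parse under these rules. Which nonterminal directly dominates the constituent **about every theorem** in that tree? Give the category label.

[S [NP [NP [Det some] [N argument]] [PP [P about] [NP [Det every] [N theorem]]]] [VP [V described] [NP [Det some] [N argument]]]]
The span 'about every theorem' is the PP node built by PP → P NP.
Its mother is the NP built by NP → NP PP.

NP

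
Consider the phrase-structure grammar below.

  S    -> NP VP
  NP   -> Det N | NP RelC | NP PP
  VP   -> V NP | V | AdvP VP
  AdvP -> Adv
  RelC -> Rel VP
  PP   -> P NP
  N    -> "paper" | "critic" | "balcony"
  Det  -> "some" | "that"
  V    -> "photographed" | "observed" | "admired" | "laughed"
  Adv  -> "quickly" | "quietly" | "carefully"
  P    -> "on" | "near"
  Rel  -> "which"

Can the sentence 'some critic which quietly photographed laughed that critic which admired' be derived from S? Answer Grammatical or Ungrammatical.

Grammatical

[S [NP [NP [Det some] [N critic]] [RelC [Rel which] [VP [AdvP [Adv quietly]] [VP [V photographed]]]]] [VP [V laughed] [NP [NP [Det that] [N critic]] [RelC [Rel which] [VP [V admired]]]]]]
Every word is introduced by a lexical rule and the phrasal rules combine the resulting categories into a single S.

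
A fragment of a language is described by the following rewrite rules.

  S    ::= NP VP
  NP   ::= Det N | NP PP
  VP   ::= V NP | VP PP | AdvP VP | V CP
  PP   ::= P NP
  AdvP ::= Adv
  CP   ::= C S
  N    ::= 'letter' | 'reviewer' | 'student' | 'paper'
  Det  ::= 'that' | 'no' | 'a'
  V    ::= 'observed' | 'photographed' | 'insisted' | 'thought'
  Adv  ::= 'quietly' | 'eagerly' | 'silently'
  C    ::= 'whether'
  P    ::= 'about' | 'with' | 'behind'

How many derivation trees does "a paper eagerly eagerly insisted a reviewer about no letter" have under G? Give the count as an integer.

4

Two of the 4 distinct bracketings:
[S [NP [Det a] [N paper]] [VP [VP [AdvP [Adv eagerly]] [VP [AdvP [Adv eagerly]] [VP [V insisted] [NP [Det a] [N reviewer]]]]] [PP [P about] [NP [Det no] [N letter]]]]]
[S [NP [Det a] [N paper]] [VP [AdvP [Adv eagerly]] [VP [VP [AdvP [Adv eagerly]] [VP [V insisted] [NP [Det a] [N reviewer]]]] [PP [P about] [NP [Det no] [N letter]]]]]]
The trees differ in how a recursive rule is bracketed over the same span.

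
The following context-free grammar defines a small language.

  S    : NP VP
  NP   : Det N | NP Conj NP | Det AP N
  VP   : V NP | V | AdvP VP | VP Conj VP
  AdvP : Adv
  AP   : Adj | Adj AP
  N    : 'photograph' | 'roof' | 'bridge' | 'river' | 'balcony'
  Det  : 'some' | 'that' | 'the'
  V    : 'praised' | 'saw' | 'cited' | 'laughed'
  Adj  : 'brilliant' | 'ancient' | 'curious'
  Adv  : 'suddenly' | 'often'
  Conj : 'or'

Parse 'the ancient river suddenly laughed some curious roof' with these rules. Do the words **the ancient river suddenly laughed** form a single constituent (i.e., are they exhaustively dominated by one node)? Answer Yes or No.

No

[S [NP [Det the] [AP [Adj ancient]] [N river]] [VP [AdvP [Adv suddenly]] [VP [V laughed] [NP [Det some] [AP [Adj curious]] [N roof]]]]]
The smallest constituent containing 'the ancient river suddenly laughed' is the S spanning 'the ancient river suddenly laughed some curious roof'; no single node in the tree dominates exactly the given words.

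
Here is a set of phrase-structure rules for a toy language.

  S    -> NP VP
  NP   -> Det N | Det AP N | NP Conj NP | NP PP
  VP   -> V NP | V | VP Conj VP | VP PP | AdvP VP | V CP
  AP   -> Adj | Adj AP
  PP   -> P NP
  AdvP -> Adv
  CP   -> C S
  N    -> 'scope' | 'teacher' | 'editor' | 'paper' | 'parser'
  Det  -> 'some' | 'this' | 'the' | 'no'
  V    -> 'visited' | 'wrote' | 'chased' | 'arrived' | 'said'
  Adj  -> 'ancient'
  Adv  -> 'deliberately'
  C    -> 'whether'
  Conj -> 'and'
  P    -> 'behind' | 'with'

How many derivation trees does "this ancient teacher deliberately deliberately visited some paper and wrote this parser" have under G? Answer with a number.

3

Two of the 3 distinct bracketings:
[S [NP [Det this] [AP [Adj ancient]] [N teacher]] [VP [VP [AdvP [Adv deliberately]] [VP [AdvP [Adv deliberately]] [VP [V visited] [NP [Det some] [N paper]]]]] [Conj and] [VP [V wrote] [NP [Det this] [N parser]]]]]
[S [NP [Det this] [AP [Adj ancient]] [N teacher]] [VP [AdvP [Adv deliberately]] [VP [VP [AdvP [Adv deliberately]] [VP [V visited] [NP [Det some] [N paper]]]] [Conj and] [VP [V wrote] [NP [Det this] [N parser]]]]]]
The trees differ in how a recursive rule is bracketed over the same span.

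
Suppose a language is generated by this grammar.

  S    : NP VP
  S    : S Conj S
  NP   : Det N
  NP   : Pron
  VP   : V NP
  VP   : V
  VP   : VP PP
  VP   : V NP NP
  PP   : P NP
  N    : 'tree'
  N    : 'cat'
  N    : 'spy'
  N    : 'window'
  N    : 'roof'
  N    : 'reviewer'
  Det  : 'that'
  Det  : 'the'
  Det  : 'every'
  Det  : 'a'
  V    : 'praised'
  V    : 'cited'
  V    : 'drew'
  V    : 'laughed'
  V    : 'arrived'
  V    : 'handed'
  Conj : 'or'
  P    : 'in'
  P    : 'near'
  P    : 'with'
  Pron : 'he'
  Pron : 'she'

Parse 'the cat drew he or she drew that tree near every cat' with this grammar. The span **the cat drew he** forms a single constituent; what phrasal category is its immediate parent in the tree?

S

S
  S
    NP
      Det: the
      N: cat
    VP
      V: drew
      NP
        Pron: he
  Conj: or
  S
    NP
      Pron: she
    VP
      VP
        V: drew
        NP
          Det: that
          N: tree
      PP
        P: near
        NP
          Det: every
          N: cat
The span 'the cat drew he' is the S node built by S → NP VP.
Its mother is the S built by S → S Conj S.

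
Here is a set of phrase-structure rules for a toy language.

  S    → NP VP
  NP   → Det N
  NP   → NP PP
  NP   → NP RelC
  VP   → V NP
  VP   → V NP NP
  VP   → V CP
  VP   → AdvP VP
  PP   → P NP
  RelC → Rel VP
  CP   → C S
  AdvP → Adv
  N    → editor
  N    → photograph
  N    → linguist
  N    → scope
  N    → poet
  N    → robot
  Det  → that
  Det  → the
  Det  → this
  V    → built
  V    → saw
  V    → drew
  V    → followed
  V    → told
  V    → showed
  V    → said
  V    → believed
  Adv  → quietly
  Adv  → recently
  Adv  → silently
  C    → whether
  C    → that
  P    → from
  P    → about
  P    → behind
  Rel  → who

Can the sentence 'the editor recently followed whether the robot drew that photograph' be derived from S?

Grammatical

[S [NP [Det the] [N editor]] [VP [AdvP [Adv recently]] [VP [V followed] [CP [C whether] [S [NP [Det the] [N robot]] [VP [V drew] [NP [Det that] [N photograph]]]]]]]]
Each bracket corresponds to one application of a listed rule, so the string is derivable from S.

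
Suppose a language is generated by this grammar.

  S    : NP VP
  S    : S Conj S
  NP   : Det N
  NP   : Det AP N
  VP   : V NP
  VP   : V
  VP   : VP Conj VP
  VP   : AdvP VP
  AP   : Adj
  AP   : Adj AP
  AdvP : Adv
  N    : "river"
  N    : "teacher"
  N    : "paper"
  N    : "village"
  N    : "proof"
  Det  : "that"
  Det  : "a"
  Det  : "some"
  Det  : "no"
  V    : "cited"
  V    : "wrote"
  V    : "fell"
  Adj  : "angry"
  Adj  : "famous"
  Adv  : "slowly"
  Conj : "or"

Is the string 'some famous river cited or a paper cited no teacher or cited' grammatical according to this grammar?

S
  S
    NP
      Det: some
      AP
        Adj: famous
      N: river
    VP
      V: cited
  Conj: or
  S
    NP
      Det: a
      N: paper
    VP
      VP
        V: cited
        NP
          Det: no
          N: teacher
      Conj: or
      VP
        V: cited
Every word is introduced by a lexical rule and the phrasal rules combine the resulting categories into a single S.

Grammatical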